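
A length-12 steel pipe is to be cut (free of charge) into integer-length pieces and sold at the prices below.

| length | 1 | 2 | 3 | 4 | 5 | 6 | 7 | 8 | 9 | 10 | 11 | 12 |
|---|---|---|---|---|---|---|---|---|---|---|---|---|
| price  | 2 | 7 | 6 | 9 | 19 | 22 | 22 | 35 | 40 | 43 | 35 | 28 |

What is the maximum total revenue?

50

Let best[k] be the best obtainable value from length k. For each k, try every first piece i and keep the best of price[i] + best[k−i].
best[1] = 2
best[2] = max(2+2, 7+0) = 7
best[3] = max(2+7, 7+2, 6+0) = 9
best[4] = max(2+9, 7+7, 6+2, 9+0) = 14
best[5] = max(2+14, 7+9, 6+7, 9+2, 19+0) = 19
best[6] = max(2+19, 7+14, 6+9, 9+7, 19+2, 22+0) = 22
best[7] = max(2+22, 7+19, 6+14, …, 22+2, 22+0) = 26
best[8] = max(2+26, 7+22, 6+19, …, 22+2, 35+0) = 35
best[9] = max(2+35, 7+26, 6+22, …, 35+2, 40+0) = 40
best[10] = max(2+40, 7+35, 6+26, …, 40+2, 43+0) = 43
best[11] = max(2+43, 7+40, 6+35, …, 43+2, 35+0) = 47
best[12] = max(2+47, 7+43, 6+40, …, 35+2, 28+0) = 50
One optimal cutting: 10 + 2 → $43 + $7 = $50.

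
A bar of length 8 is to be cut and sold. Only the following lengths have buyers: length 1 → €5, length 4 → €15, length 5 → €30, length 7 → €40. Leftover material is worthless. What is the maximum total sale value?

45

Let best[k] be the best obtainable value from length k. For each k, try every first piece i and keep the best of price[i] + best[k−i].
best[1] = 5
best[2] = 10  (first piece 1, then best[1]=5)
best[3] = 15  (first piece 1, then best[2]=10)
best[4] = max(5+15, 15+0) = 20
best[5] = max(5+20, 15+5, 30+0) = 30
best[6] = max(5+30, 15+10, 30+5) = 35
best[7] = max(5+35, 15+15, 30+10, 40+0) = 40
best[8] = max(5+40, 15+20, 30+15, 40+5) = 45
One optimal cutting: 5 + 1 + 1 + 1 → €45.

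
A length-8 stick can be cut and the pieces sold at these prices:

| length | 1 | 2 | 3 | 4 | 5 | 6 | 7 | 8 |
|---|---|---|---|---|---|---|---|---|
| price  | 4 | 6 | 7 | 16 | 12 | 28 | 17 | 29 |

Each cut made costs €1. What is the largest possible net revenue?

Let net[k] be the best obtainable value from length k. For each k, try every first piece i and keep the best of price[i] + net[k−i] minus the 1 cut fee when i<k.
net[1] = 4
net[2] = 7  (first piece 1, then net[1]=4)
net[3] = 10  (first piece 1, then net[2]=7)
net[4] = 16
net[5] = 19  (first piece 1, then net[4]=16)
net[6] = 28
net[7] = 31  (first piece 1, then net[6]=28)
net[8] = 34  (first piece 1, then net[7]=31)
One optimal plan: pieces 6 + 1 + 1 (2 cuts) → €36 − €2 = €34.

34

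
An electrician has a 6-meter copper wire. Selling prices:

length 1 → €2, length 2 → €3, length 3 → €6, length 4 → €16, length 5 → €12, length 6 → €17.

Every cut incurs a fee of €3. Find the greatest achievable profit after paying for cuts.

Build net[k] bottom-up: net[k] = max over allowed piece i of (p[i] + net[k−i]) − 3 per cut.
net[1] = 2
net[2] = max(2+2-3, 3+0) = 3
net[3] = max(2+3-3, 3+2-3, 6+0) = 6
net[4] = max(2+6-3, 3+3-3, 6+2-3, 16+0) = 16
net[5] = max(2+16-3, 3+6-3, 6+3-3, 16+2-3, 12+0) = 15
net[6] = max(2+15-3, 3+16-3, 6+6-3, 16+3-3, 12+2-3, 17+0) = 17
Best is to make no cuts and sell whole for €17.

17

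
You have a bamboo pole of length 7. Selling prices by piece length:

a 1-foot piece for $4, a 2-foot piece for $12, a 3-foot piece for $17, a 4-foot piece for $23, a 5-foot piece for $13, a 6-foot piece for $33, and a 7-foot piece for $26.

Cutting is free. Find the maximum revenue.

41

Build r[k] bottom-up: r[k] = max over allowed piece i of (p[i] + r[k−i]).
r[1] = 4
r[2] = max(4+4, 12+0) = 12
r[3] = max(4+12, 12+4, 17+0) = 17
r[4] = max(4+17, 12+12, 17+4, 23+0) = 24
r[5] = max(4+24, 12+17, 17+12, 23+4, 13+0) = 29
r[6] = max(4+29, 12+24, 17+17, 23+12, 13+4, 33+0) = 36
r[7] = max(4+36, 12+29, 17+24, …, 33+4, 26+0) = 41
One optimal cutting: 3 + 2 + 2 → $17 + $12 + $12 = $41.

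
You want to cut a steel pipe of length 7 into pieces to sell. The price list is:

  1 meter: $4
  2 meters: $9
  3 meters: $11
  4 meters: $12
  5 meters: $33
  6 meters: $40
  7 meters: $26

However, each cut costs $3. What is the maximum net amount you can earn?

41

Consider every possible first cut. v[k] is the best of p[i]+v[k−i] over all sellable i≤k, charging 3 whenever i<k.
v[1] = 4
v[2] = max(4+4-3, 9+0) = 9
v[3] = max(4+9-3, 9+4-3, 11+0) = 11
v[4] = max(4+11-3, 9+9-3, 11+4-3, 12+0) = 15
v[5] = max(4+15-3, 9+11-3, 11+9-3, 12+4-3, 33+0) = 33
v[6] = max(4+33-3, 9+15-3, 11+11-3, 12+9-3, 33+4-3, 40+0) = 40
v[7] = max(4+40-3, 9+33-3, 11+15-3, …, 40+4-3, 26+0) = 41
One optimal plan: pieces 6 + 1 (1 cut) → $44 − $3 = $41.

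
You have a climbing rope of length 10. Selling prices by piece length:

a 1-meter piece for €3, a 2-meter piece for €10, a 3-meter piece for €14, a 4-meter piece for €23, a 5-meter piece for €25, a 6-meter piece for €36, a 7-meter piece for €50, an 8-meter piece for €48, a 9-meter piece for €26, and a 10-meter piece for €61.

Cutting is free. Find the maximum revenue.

64

Consider every possible first cut. R[k] is the best of p[i]+R[k−i] over all sellable i≤k.
R[1] = 3
R[2] = 10
R[3] = 14
R[4] = 23
R[5] = 26  (first piece 1, then R[4]=23)
R[6] = 36
R[7] = 50
R[8] = 53  (first piece 1, then R[7]=50)
R[9] = 60  (first piece 2, then R[7]=50)
R[10] = 64  (first piece 3, then R[7]=50)
One optimal cutting: 7 + 3 → €50 + €14 = €64.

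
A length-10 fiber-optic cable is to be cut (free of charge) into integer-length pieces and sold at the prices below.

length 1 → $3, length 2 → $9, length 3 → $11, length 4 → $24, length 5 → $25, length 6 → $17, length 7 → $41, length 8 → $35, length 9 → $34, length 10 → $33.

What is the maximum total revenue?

Let R[k] be the best obtainable value from length k. For each k, try every first piece i and keep the best of price[i] + R[k−i].
R[1] = 3
R[2] = max(3+3, 9+0) = 9
R[3] = max(3+9, 9+3, 11+0) = 12
R[4] = max(3+12, 9+9, 11+3, 24+0) = 24
R[5] = max(3+24, 9+12, 11+9, 24+3, 25+0) = 27
R[6] = max(3+27, 9+24, 11+12, 24+9, 25+3, 17+0) = 33
R[7] = max(3+33, 9+27, 11+24, …, 17+3, 41+0) = 41
R[8] = max(3+41, 9+33, 11+27, …, 41+3, 35+0) = 48
R[9] = max(3+48, 9+41, 11+33, …, 35+3, 34+0) = 51
R[10] = max(3+51, 9+48, 11+41, …, 34+3, 33+0) = 57
One optimal cutting: 4 + 4 + 2 → $24 + $24 + $9 = $57.

57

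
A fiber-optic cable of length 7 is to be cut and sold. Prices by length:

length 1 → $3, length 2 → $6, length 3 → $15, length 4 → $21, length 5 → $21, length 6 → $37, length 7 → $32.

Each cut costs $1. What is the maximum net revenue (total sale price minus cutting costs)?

Let r[k] be the best obtainable value from length k. For each k, try every first piece i and keep the best of price[i] + r[k−i] minus the 1 cut fee when i<k.
r[1] = 3
r[2] = max(3+3-1, 6+0) = 6
r[3] = max(3+6-1, 6+3-1, 15+0) = 15
r[4] = max(3+15-1, 6+6-1, 15+3-1, 21+0) = 21
r[5] = max(3+21-1, 6+15-1, 15+6-1, 21+3-1, 21+0) = 23
r[6] = max(3+23-1, 6+21-1, 15+15-1, 21+6-1, 21+3-1, 37+0) = 37
r[7] = max(3+37-1, 6+23-1, 15+21-1, …, 37+3-1, 32+0) = 39
One optimal plan: pieces 6 + 1 (1 cut) → $40 − $1 = $39.

39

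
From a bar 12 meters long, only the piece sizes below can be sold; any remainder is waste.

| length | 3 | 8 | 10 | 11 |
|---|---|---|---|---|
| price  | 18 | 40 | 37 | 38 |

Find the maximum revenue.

72

Build f[k] bottom-up: f[k] = max over allowed piece i of (p[i] + f[k−i]).
f[1] = 0
f[2] = 0
f[3] = 18
f[4] = 18
f[5] = 18
f[6] = 36  (first piece 3, then f[3]=18)
f[7] = 36
f[8] = 40
f[9] = 54  (first piece 3, then f[6]=36)
f[10] = 54
f[11] = 58  (first piece 3, then f[8]=40)
f[12] = 72  (first piece 3, then f[9]=54)
One optimal cutting: 3 + 3 + 3 + 3 → €72.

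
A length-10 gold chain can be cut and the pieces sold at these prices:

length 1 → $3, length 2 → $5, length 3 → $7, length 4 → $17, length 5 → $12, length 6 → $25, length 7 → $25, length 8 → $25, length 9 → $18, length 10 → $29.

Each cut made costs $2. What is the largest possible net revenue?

Build net[k] bottom-up: net[k] = max over allowed piece i of (p[i] + net[k−i]) − 2 per cut.
net[1] = 3
net[2] = max(3+3-2, 5+0) = 5
net[3] = max(3+5-2, 5+3-2, 7+0) = 7
net[4] = max(3+7-2, 5+5-2, 7+3-2, 17+0) = 17
net[5] = max(3+17-2, 5+7-2, 7+5-2, 17+3-2, 12+0) = 18
net[6] = max(3+18-2, 5+17-2, 7+7-2, 17+5-2, 12+3-2, 25+0) = 25
net[7] = max(3+25-2, 5+18-2, 7+17-2, …, 25+3-2, 25+0) = 26
net[8] = max(3+26-2, 5+25-2, 7+18-2, …, 25+3-2, 25+0) = 32
net[9] = max(3+32-2, 5+26-2, 7+25-2, …, 25+3-2, 18+0) = 33
net[10] = max(3+33-2, 5+32-2, 7+26-2, …, 18+3-2, 29+0) = 40
One optimal plan: pieces 6 + 4 (1 cut) → $42 − $2 = $40.

40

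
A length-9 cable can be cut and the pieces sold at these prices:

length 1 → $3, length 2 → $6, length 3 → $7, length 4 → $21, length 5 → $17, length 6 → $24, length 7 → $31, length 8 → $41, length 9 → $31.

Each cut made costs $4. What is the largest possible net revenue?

40

Consider every possible first cut. net[k] is the best of p[i]+net[k−i] over all sellable i≤k, charging 4 whenever i<k.
net[1] = 3
net[2] = 6
net[3] = 7
net[4] = 21
net[5] = 20  (first piece 1, then net[4]=21)
net[6] = 24
net[7] = 31
net[8] = 41
net[9] = 40  (first piece 1, then net[8]=41)
One optimal plan: pieces 8 + 1 (1 cut) → $44 − $4 = $40.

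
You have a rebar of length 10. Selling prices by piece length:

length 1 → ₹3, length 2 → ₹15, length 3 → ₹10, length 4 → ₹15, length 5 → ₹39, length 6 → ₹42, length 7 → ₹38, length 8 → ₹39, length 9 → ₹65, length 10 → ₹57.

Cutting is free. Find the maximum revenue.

78

Consider every possible first cut. r[k] is the best of p[i]+r[k−i] over all sellable i≤k.
r[1] = 3
r[2] = 15
r[3] = 18  (first piece 1, then r[2]=15)
r[4] = 30  (first piece 2, then r[2]=15)
r[5] = 39
r[6] = 45  (first piece 2, then r[4]=30)
r[7] = 54  (first piece 2, then r[5]=39)
r[8] = 60  (first piece 2, then r[6]=45)
r[9] = 69  (first piece 2, then r[7]=54)
r[10] = 78  (first piece 5, then r[5]=39)
One optimal cutting: 5 + 5 → ₹39 + ₹39 = ₹78.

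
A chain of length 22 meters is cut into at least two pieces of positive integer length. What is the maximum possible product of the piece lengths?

2916

Define P[k] = max over 1≤i<k of i · max(k−i, P[k−i]); the inner max lets the remainder stay uncut if that's better.
Small cases: P[2]=1, P[3]=2, P[4]=4, P[5]=6, P[6]=9, P[7]=12, P[8]=18, P[9]=27, P[10]=36, P[11]=54, P[12]=81, P[13]=108, P[14]=162, P[15]=243.
P[16] = max(1·243, 2·162, 3·108, …, 14·2, 15·1) = 324
P[17] = max(1·324, 2·243, 3·162, …, 15·2, 16·1) = 486
P[18] = max(1·486, 2·324, 3·243, …, 16·2, 17·1) = 729
P[19] = max(1·729, 2·486, 3·324, …, 17·2, 18·1) = 972
P[20] = max(1·972, 2·729, 3·486, …, 18·2, 19·1) = 1458
P[21] = max(1·1458, 2·972, 3·729, …, 19·2, 20·1) = 2187
P[22] = max(1·2187, 2·1458, 3·972, …, 20·2, 21·1) = 2916
One optimal split: 3 + 3 + 3 + 3 + 3 + 3 + 2 + 2; product 3·3·3·3·3·3·2·2 = 2916.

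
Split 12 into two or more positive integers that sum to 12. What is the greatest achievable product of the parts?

Define P[k] = max over 1≤i<k of i · max(k−i, P[k−i]); the inner max lets the remainder stay uncut if that's better.
Small cases: P[2]=1, P[3]=2, P[4]=4, P[5]=6.
P[6] = 3·max(3,2) = 3·3 = 9
P[7] = 2·max(5,6) = 2·6 = 12
P[8] = 2·max(6,9) = 2·9 = 18
P[9] = 3·max(6,9) = 3·9 = 27
P[10] = 2·max(8,18) = 2·18 = 36
P[11] = 2·max(9,27) = 2·27 = 54
P[12] = 3·max(9,27) = 3·27 = 81
One optimal split: 3 + 3 + 3 + 3; product 3·3·3·3 = 81.

81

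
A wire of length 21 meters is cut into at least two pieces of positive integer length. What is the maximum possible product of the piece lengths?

2187

Let m[k] be the best product for length k (with at least one cut). For each first piece i, the rest contributes max(k−i, m[k−i]).
m[2] = 1×max(1,0) = 1×1 = 1
m[3] = 1×max(2,1) = 1×2 = 2
m[4] = 2×max(2,1) = 2×2 = 4
m[5] = 2×max(3,2) = 2×3 = 6
m[6] = 3×max(3,2) = 3×3 = 9
m[7] = 2×max(5,6) = 2×6 = 12
m[8] = 2×max(6,9) = 2×9 = 18
m[9] = 3×max(6,9) = 3×9 = 27
m[10] = 2×max(8,18) = 2×18 = 36
m[11] = 2×max(9,27) = 2×27 = 54
m[12] = 3×max(9,27) = 3×27 = 81
m[13] = 2×max(11,54) = 2×54 = 108
m[14] = 2×max(12,81) = 2×81 = 162
m[15] = 3×max(12,81) = 3×81 = 243
m[16] = 2×max(14,162) = 2×162 = 324
m[17] = 2×max(15,243) = 2×243 = 486
m[18] = 3×max(15,243) = 3×243 = 729
m[19] = 2×max(17,486) = 2×486 = 972
m[20] = 2×max(18,729) = 2×729 = 1458
m[21] = 3×max(18,729) = 3×729 = 2187
One optimal split: 3 + 3 + 3 + 3 + 3 + 3 + 3; product 3×3×3×3×3×3×3 = 2187.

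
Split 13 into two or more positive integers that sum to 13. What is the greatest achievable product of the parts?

108

Let P[k] be the best product for length k (with at least one cut). For each first piece i, the rest contributes max(k−i, P[k−i]).
P[2] = 1×max(1,0) = 1×1 = 1
P[3] = 1×max(2,1) = 1×2 = 2
P[4] = 2×max(2,1) = 2×2 = 4
P[5] = 2×max(3,2) = 2×3 = 6
P[6] = 3×max(3,2) = 3×3 = 9
P[7] = 2×max(5,6) = 2×6 = 12
P[8] = 2×max(6,9) = 2×9 = 18
P[9] = 3×max(6,9) = 3×9 = 27
P[10] = 2×max(8,18) = 2×18 = 36
P[11] = 2×max(9,27) = 2×27 = 54
P[12] = 3×max(9,27) = 3×27 = 81
P[13] = 2×max(11,54) = 2×54 = 108
One optimal split: 3 + 3 + 3 + 2 + 2; product 3×3×3×2×2 = 108.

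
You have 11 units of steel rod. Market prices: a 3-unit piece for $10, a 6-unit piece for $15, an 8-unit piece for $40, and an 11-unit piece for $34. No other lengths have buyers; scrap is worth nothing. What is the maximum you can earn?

50

Build f[k] bottom-up: f[k] = max over allowed piece i of (p[i] + f[k−i]).
f[1] = 0
f[2] = 0
f[3] = 10
f[4] = 10
f[5] = 10
f[6] = max(10+10, 15+0) = 20
f[7] = max(10+10, 15+0) = 20
f[8] = max(10+10, 15+0, 40+0) = 40
f[9] = max(10+20, 15+10, 40+0) = 40
f[10] = max(10+20, 15+10, 40+0) = 40
f[11] = max(10+40, 15+10, 40+10, 34+0) = 50
One optimal cutting: 8 + 3 → $50.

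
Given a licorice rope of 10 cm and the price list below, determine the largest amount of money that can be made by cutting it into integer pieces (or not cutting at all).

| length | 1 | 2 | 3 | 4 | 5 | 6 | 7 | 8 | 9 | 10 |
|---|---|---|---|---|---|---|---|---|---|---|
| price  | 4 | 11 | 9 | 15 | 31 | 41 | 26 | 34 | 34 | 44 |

Build R[k] bottom-up: R[k] = max over allowed piece i of (p[i] + R[k−i]).
R[1] = 4
R[2] = max(4+4, 11+0) = 11
R[3] = max(4+11, 11+4, 9+0) = 15
R[4] = max(4+15, 11+11, 9+4, 15+0) = 22
R[5] = max(4+22, 11+15, 9+11, 15+4, 31+0) = 31
R[6] = max(4+31, 11+22, 9+15, 15+11, 31+4, 41+0) = 41
R[7] = max(4+41, 11+31, 9+22, …, 41+4, 26+0) = 45
R[8] = max(4+45, 11+41, 9+31, …, 26+4, 34+0) = 52
R[9] = max(4+52, 11+45, 9+41, …, 34+4, 34+0) = 56
R[10] = max(4+56, 11+52, 9+45, …, 34+4, 44+0) = 63
One optimal cutting: 6 + 2 + 2 → ¢41 + ¢11 + ¢11 = ¢63.

63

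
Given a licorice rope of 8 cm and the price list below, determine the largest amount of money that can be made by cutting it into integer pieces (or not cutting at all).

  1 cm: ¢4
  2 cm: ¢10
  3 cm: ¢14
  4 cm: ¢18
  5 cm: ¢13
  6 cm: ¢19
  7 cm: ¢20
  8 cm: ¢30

Consider every possible first cut. r[k] is the best of p[i]+r[k−i] over all sellable i≤k.
r[1] = 4
r[2] = max(4+4, 10+0) = 10
r[3] = max(4+10, 10+4, 14+0) = 14
r[4] = max(4+14, 10+10, 14+4, 18+0) = 20
r[5] = max(4+20, 10+14, 14+10, 18+4, 13+0) = 24
r[6] = max(4+24, 10+20, 14+14, 18+10, 13+4, 19+0) = 30
r[7] = max(4+30, 10+24, 14+20, …, 19+4, 20+0) = 34
r[8] = max(4+34, 10+30, 14+24, …, 20+4, 30+0) = 40
One optimal cutting: 2 + 2 + 2 + 2 → ¢10 + ¢10 + ¢10 + ¢10 = ¢40.

40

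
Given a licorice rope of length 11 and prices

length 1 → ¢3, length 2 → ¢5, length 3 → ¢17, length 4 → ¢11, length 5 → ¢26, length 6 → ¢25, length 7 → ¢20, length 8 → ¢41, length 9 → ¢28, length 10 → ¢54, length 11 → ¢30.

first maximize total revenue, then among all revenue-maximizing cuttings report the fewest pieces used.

3

Let r[k] be the best obtainable value from length k. For each k, try every first piece i and keep the best of price[i] + r[k−i].
r[1] = 3
r[2] = 6  (first piece 1, then r[1]=3)
r[3] = 17
r[4] = 20  (first piece 1, then r[3]=17)
r[5] = 26
r[6] = 34  (first piece 3, then r[3]=17)
r[7] = 37  (first piece 1, then r[6]=34)
r[8] = 43  (first piece 3, then r[5]=26)
r[9] = 51  (first piece 3, then r[6]=34)
r[10] = 54  (first piece 1, then r[9]=51)
r[11] = 60  (first piece 3, then r[8]=43)
Maximum revenue is ¢60.
Now minimize piece count subject to staying optimal: for each k, pieces[k] = 1 + min over i with p[i]+r[k−i]=r[k] of pieces[k−i].
pieces[8] = 2
pieces[9] = 3
pieces[10] = 1
pieces[11] = 3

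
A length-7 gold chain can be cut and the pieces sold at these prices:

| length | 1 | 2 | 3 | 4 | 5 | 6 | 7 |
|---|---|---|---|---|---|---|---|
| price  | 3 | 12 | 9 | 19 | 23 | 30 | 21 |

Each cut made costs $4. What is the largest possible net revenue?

31

Consider every possible first cut. net[k] is the best of p[i]+net[k−i] over all sellable i≤k, charging 4 whenever i<k.
net[1] = 3
net[2] = 12
net[3] = 11  (first piece 1, then net[2]=12)
net[4] = 20  (first piece 2, then net[2]=12)
net[5] = 23
net[6] = 30
net[7] = 31  (first piece 2, then net[5]=23)
One optimal plan: pieces 5 + 2 (1 cut) → $35 − $4 = $31.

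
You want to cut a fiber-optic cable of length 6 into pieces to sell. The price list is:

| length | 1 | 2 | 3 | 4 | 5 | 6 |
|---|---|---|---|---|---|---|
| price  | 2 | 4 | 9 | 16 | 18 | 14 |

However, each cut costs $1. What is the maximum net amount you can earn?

19

Let v[k] be the best obtainable value from length k. For each k, try every first piece i and keep the best of price[i] + v[k−i] minus the 1 cut fee when i<k.
v[1] = 2
v[2] = max(2+2-1, 4+0) = 4
v[3] = max(2+4-1, 4+2-1, 9+0) = 9
v[4] = max(2+9-1, 4+4-1, 9+2-1, 16+0) = 16
v[5] = max(2+16-1, 4+9-1, 9+4-1, 16+2-1, 18+0) = 18
v[6] = max(2+18-1, 4+16-1, 9+9-1, 16+4-1, 18+2-1, 14+0) = 19
One optimal plan: pieces 5 + 1 (1 cut) → $20 − $1 = $19.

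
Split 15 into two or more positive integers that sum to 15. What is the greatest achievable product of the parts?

243

Let g[k] be the best product for length k (with at least one cut). For each first piece i, the rest contributes max(k−i, g[k−i]).
g[2] = 1*max(1,0) = 1*1 = 1
g[3] = 1*max(2,1) = 1*2 = 2
g[4] = 2*max(2,1) = 2*2 = 4
g[5] = 2*max(3,2) = 2*3 = 6
g[6] = 3*max(3,2) = 3*3 = 9
g[7] = 2*max(5,6) = 2*6 = 12
g[8] = 2*max(6,9) = 2*9 = 18
g[9] = 3*max(6,9) = 3*9 = 27
g[10] = 2*max(8,18) = 2*18 = 36
g[11] = 2*max(9,27) = 2*27 = 54
g[12] = 3*max(9,27) = 3*27 = 81
g[13] = 2*max(11,54) = 2*54 = 108
g[14] = 2*max(12,81) = 2*81 = 162
g[15] = 3*max(12,81) = 3*81 = 243
One optimal split: 3 + 3 + 3 + 3 + 3; product 3*3*3*3*3 = 243.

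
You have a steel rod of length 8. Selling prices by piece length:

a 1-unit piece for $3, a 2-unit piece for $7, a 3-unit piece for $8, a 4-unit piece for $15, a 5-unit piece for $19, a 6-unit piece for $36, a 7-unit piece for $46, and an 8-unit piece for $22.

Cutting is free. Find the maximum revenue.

49

Build R[k] bottom-up: R[k] = max over allowed piece i of (p[i] + R[k−i]).
R[1] = 3
R[2] = max(3+3, 7+0) = 7
R[3] = max(3+7, 7+3, 8+0) = 10
R[4] = max(3+10, 7+7, 8+3, 15+0) = 15
R[5] = max(3+15, 7+10, 8+7, 15+3, 19+0) = 19
R[6] = max(3+19, 7+15, 8+10, 15+7, 19+3, 36+0) = 36
R[7] = max(3+36, 7+19, 8+15, …, 36+3, 46+0) = 46
R[8] = max(3+46, 7+36, 8+19, …, 46+3, 22+0) = 49
One optimal cutting: 7 + 1 → $46 + $3 = $49.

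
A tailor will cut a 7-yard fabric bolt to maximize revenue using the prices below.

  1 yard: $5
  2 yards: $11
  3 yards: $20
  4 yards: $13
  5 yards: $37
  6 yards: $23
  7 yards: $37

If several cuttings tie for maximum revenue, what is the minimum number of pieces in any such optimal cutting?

Consider every possible first cut. r[k] is the best of p[i]+r[k−i] over all sellable i≤k.
r[1] = 5
r[2] = max(5+5, 11+0) = 11
r[3] = max(5+11, 11+5, 20+0) = 20
r[4] = max(5+20, 11+11, 20+5, 13+0) = 25
r[5] = max(5+25, 11+20, 20+11, 13+5, 37+0) = 37
r[6] = max(5+37, 11+25, 20+20, 13+11, 37+5, 23+0) = 42
r[7] = max(5+42, 11+37, 20+25, …, 23+5, 37+0) = 48
Maximum revenue is $48.
Now minimize piece count subject to staying optimal: for each k, pieces[k] = 1 + min over i with p[i]+r[k−i]=r[k] of pieces[k−i].
pieces[4] = 2
pieces[5] = 1
pieces[6] = 2
pieces[7] = 2

2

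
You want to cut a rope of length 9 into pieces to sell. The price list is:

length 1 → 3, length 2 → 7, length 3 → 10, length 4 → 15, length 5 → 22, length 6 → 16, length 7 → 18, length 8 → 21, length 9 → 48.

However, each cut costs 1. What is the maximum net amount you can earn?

Consider every possible first cut. v[k] is the best of p[i]+v[k−i] over all sellable i≤k, charging 1 whenever i<k.
v[1] = 3
v[2] = max(3+3-1, 7+0) = 7
v[3] = max(3+7-1, 7+3-1, 10+0) = 10
v[4] = max(3+10-1, 7+7-1, 10+3-1, 15+0) = 15
v[5] = max(3+15-1, 7+10-1, 10+7-1, 15+3-1, 22+0) = 22
v[6] = max(3+22-1, 7+15-1, 10+10-1, 15+7-1, 22+3-1, 16+0) = 24
v[7] = max(3+24-1, 7+22-1, 10+15-1, …, 16+3-1, 18+0) = 28
v[8] = max(3+28-1, 7+24-1, 10+22-1, …, 18+3-1, 21+0) = 31
v[9] = max(3+31-1, 7+28-1, 10+24-1, …, 21+3-1, 48+0) = 48
Best is to make no cuts and sell whole for 48.

48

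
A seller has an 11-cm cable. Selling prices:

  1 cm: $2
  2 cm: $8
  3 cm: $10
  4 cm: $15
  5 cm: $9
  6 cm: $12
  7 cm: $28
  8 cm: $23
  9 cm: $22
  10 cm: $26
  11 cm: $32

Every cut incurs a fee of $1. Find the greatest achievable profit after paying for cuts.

Consider every possible first cut. net[k] is the best of p[i]+net[k−i] over all sellable i≤k, charging 1 whenever i<k.
net[1] = 2
net[2] = max(2+2-1, 8+0) = 8
net[3] = max(2+8-1, 8+2-1, 10+0) = 10
net[4] = max(2+10-1, 8+8-1, 10+2-1, 15+0) = 15
net[5] = max(2+15-1, 8+10-1, 10+8-1, 15+2-1, 9+0) = 17
net[6] = max(2+17-1, 8+15-1, 10+10-1, 15+8-1, 9+2-1, 12+0) = 22
net[7] = max(2+22-1, 8+17-1, 10+15-1, …, 12+2-1, 28+0) = 28
net[8] = max(2+28-1, 8+22-1, 10+17-1, …, 28+2-1, 23+0) = 29
net[9] = max(2+29-1, 8+28-1, 10+22-1, …, 23+2-1, 22+0) = 35
net[10] = max(2+35-1, 8+29-1, 10+28-1, …, 22+2-1, 26+0) = 37
net[11] = max(2+37-1, 8+35-1, 10+29-1, …, 26+2-1, 32+0) = 42
One optimal plan: pieces 7 + 2 + 2 (2 cuts) → $44 − $2 = $42.

42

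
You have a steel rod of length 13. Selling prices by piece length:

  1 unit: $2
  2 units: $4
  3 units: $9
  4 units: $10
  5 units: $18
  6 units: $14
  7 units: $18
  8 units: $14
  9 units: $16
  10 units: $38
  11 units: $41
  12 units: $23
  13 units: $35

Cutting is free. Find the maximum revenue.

47

Build r[k] bottom-up: r[k] = max over allowed piece i of (p[i] + r[k−i]).
r[1] = 2
r[2] = max(2+2, 4+0) = 4
r[3] = max(2+4, 4+2, 9+0) = 9
r[4] = max(2+9, 4+4, 9+2, 10+0) = 11
r[5] = max(2+11, 4+9, 9+4, 10+2, 18+0) = 18
r[6] = max(2+18, 4+11, 9+9, 10+4, 18+2, 14+0) = 20
r[7] = max(2+20, 4+18, 9+11, …, 14+2, 18+0) = 22
r[8] = max(2+22, 4+20, 9+18, …, 18+2, 14+0) = 27
r[9] = max(2+27, 4+22, 9+20, …, 14+2, 16+0) = 29
r[10] = max(2+29, 4+27, 9+22, …, 16+2, 38+0) = 38
r[11] = max(2+38, 4+29, 9+27, …, 38+2, 41+0) = 41
r[12] = max(2+41, 4+38, 9+29, …, 41+2, 23+0) = 43
r[13] = max(2+43, 4+41, 9+38, …, 23+2, 35+0) = 47
One optimal cutting: 10 + 3 → $38 + $9 = $47.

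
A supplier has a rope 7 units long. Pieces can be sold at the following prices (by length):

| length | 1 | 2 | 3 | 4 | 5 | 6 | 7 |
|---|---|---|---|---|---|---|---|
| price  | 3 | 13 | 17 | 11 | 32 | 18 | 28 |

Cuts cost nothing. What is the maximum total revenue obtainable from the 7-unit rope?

45

Build best[k] bottom-up: best[k] = max over allowed piece i of (p[i] + best[k−i]).
best[1] = 3
best[2] = 13
best[3] = 17
best[4] = 26  (first piece 2, then best[2]=13)
best[5] = 32
best[6] = 39  (first piece 2, then best[4]=26)
best[7] = 45  (first piece 2, then best[5]=32)
One optimal cutting: 5 + 2 → 32 + 13 = 45.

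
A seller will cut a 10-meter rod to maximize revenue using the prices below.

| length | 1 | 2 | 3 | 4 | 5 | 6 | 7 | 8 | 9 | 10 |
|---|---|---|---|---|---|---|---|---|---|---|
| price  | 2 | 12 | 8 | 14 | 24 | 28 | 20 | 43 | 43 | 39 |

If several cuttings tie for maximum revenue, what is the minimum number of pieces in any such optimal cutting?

Build r[k] bottom-up: r[k] = max over allowed piece i of (p[i] + r[k−i]).
r[1] = 2
r[2] = 12
r[3] = 14  (first piece 1, then r[2]=12)
r[4] = 24  (first piece 2, then r[2]=12)
r[5] = 26  (first piece 1, then r[4]=24)
r[6] = 36  (first piece 2, then r[4]=24)
r[7] = 38  (first piece 1, then r[6]=36)
r[8] = 48  (first piece 2, then r[6]=36)
r[9] = 50  (first piece 1, then r[8]=48)
r[10] = 60  (first piece 2, then r[8]=48)
Maximum revenue is €60.
Now minimize piece count subject to staying optimal: for each k, pieces[k] = 1 + min over i with p[i]+r[k−i]=r[k] of pieces[k−i].
pieces[7] = 4
pieces[8] = 4
pieces[9] = 5
pieces[10] = 5

5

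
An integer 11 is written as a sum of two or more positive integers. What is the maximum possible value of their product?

Define m[k] = max over 1≤i<k of i · max(k−i, m[k−i]); the inner max lets the remainder stay uncut if that's better.
Small cases: m[2]=1, m[3]=2, m[4]=4, m[5]=6.
m[6] = max(1·6, 2·4, 3·3, 4·2, 5·1) = 9
m[7] = max(1·9, 2·6, 3·4, 4·3, 5·2, 6·1) = 12
m[8] = max(1·12, 2·9, 3·6, …, 6·2, 7·1) = 18
m[9] = max(1·18, 2·12, 3·9, …, 7·2, 8·1) = 27
m[10] = max(1·27, 2·18, 3·12, …, 8·2, 9·1) = 36
m[11] = max(1·36, 2·27, 3·18, …, 9·2, 10·1) = 54
One optimal split: 3 + 3 + 3 + 2; product 3·3·3·2 = 54.

54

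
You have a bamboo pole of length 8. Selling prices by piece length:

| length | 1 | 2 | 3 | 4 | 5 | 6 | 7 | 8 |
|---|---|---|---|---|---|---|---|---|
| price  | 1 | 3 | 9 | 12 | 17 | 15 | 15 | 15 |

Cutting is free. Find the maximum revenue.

26

Consider every possible first cut. R[k] is the best of p[i]+R[k−i] over all sellable i≤k.
R[1] = 1
R[2] = 3
R[3] = 9
R[4] = 12
R[5] = 17
R[6] = 18  (first piece 1, then R[5]=17)
R[7] = 21  (first piece 3, then R[4]=12)
R[8] = 26  (first piece 3, then R[5]=17)
One optimal cutting: 5 + 3 → $17 + $9 = $26.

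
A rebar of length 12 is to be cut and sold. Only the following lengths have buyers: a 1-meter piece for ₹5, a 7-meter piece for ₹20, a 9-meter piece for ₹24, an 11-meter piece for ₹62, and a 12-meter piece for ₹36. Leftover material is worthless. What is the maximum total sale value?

67

Consider every possible first cut. f[k] is the best of p[i]+f[k−i] over all sellable i≤k.
f[1] = 5
f[2] = 10  (first piece 1, then f[1]=5)
f[3] = 15  (first piece 1, then f[2]=10)
f[4] = 20  (first piece 1, then f[3]=15)
f[5] = 25  (first piece 1, then f[4]=20)
f[6] = 30  (first piece 1, then f[5]=25)
f[7] = max(5+30, 20+0) = 35
f[8] = max(5+35, 20+5) = 40
f[9] = max(5+40, 20+10, 24+0) = 45
f[10] = max(5+45, 20+15, 24+5) = 50
f[11] = max(5+50, 20+20, 24+10, 62+0) = 62
f[12] = max(5+62, 20+25, 24+15, 62+5, 36+0) = 67
One optimal cutting: 11 + 1 → ₹67.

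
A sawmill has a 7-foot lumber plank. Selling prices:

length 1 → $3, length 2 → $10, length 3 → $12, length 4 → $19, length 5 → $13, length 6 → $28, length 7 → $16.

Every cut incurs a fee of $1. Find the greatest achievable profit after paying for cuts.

Let v[k] be the best obtainable value from length k. For each k, try every first piece i and keep the best of price[i] + v[k−i] minus the 1 cut fee when i<k.
v[1] = 3
v[2] = 10
v[3] = 12  (first piece 1, then v[2]=10)
v[4] = 19  (first piece 2, then v[2]=10)
v[5] = 21  (first piece 1, then v[4]=19)
v[6] = 28  (first piece 2, then v[4]=19)
v[7] = 30  (first piece 1, then v[6]=28)
One optimal plan: pieces 2 + 2 + 2 + 1 (3 cuts) → $33 − $3 = $30.

30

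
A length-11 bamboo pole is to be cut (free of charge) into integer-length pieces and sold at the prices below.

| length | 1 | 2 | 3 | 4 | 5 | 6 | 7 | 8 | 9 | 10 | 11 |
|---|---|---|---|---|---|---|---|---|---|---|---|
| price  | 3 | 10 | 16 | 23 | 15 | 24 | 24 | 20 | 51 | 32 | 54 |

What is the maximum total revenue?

62

Consider every possible first cut. v[k] is the best of p[i]+v[k−i] over all sellable i≤k.
v[1] = 3
v[2] = max(3+3, 10+0) = 10
v[3] = max(3+10, 10+3, 16+0) = 16
v[4] = max(3+16, 10+10, 16+3, 23+0) = 23
v[5] = max(3+23, 10+16, 16+10, 23+3, 15+0) = 26
v[6] = max(3+26, 10+23, 16+16, 23+10, 15+3, 24+0) = 33
v[7] = max(3+33, 10+26, 16+23, …, 24+3, 24+0) = 39
v[8] = max(3+39, 10+33, 16+26, …, 24+3, 20+0) = 46
v[9] = max(3+46, 10+39, 16+33, …, 20+3, 51+0) = 51
v[10] = max(3+51, 10+46, 16+39, …, 51+3, 32+0) = 56
v[11] = max(3+56, 10+51, 16+46, …, 32+3, 54+0) = 62
One optimal cutting: 4 + 4 + 3 → $23 + $23 + $16 = $62.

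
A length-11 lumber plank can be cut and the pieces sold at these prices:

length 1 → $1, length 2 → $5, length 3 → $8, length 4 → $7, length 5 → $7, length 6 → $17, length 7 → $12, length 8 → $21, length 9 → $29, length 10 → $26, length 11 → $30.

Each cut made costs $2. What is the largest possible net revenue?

32

Let v[k] be the best obtainable value from length k. For each k, try every first piece i and keep the best of price[i] + v[k−i] minus the 2 cut fee when i<k.
v[1] = 1
v[2] = 5
v[3] = 8
v[4] = 8  (first piece 2, then v[2]=5)
v[5] = 11  (first piece 2, then v[3]=8)
v[6] = 17
v[7] = 16  (first piece 1, then v[6]=17)
v[8] = 21
v[9] = 29
v[10] = 28  (first piece 1, then v[9]=29)
v[11] = 32  (first piece 2, then v[9]=29)
One optimal plan: pieces 9 + 2 (1 cut) → $34 − $2 = $32.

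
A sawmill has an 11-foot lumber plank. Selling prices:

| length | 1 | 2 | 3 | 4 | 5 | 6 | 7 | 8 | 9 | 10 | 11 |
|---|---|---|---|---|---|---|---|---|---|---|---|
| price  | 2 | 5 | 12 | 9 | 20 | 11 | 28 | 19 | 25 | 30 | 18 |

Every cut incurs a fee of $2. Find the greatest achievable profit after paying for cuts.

40

Build r[k] bottom-up: r[k] = max over allowed piece i of (p[i] + r[k−i]) − 2 per cut.
r[1] = 2
r[2] = max(2+2-2, 5+0) = 5
r[3] = max(2+5-2, 5+2-2, 12+0) = 12
r[4] = max(2+12-2, 5+5-2, 12+2-2, 9+0) = 12
r[5] = max(2+12-2, 5+12-2, 12+5-2, 9+2-2, 20+0) = 20
r[6] = max(2+20-2, 5+12-2, 12+12-2, 9+5-2, 20+2-2, 11+0) = 22
r[7] = max(2+22-2, 5+20-2, 12+12-2, …, 11+2-2, 28+0) = 28
r[8] = max(2+28-2, 5+22-2, 12+20-2, …, 28+2-2, 19+0) = 30
r[9] = max(2+30-2, 5+28-2, 12+22-2, …, 19+2-2, 25+0) = 32
r[10] = max(2+32-2, 5+30-2, 12+28-2, …, 25+2-2, 30+0) = 38
r[11] = max(2+38-2, 5+32-2, 12+30-2, …, 30+2-2, 18+0) = 40
One optimal plan: pieces 5 + 3 + 3 (2 cuts) → $44 − $4 = $40.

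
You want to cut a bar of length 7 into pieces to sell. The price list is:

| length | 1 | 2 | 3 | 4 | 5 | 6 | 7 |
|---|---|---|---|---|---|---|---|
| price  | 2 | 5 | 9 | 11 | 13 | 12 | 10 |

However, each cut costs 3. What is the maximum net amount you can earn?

17

Let net[k] be the best obtainable value from length k. For each k, try every first piece i and keep the best of price[i] + net[k−i] minus the 3 cut fee when i<k.
net[1] = 2
net[2] = max(2+2-3, 5+0) = 5
net[3] = max(2+5-3, 5+2-3, 9+0) = 9
net[4] = max(2+9-3, 5+5-3, 9+2-3, 11+0) = 11
net[5] = max(2+11-3, 5+9-3, 9+5-3, 11+2-3, 13+0) = 13
net[6] = max(2+13-3, 5+11-3, 9+9-3, 11+5-3, 13+2-3, 12+0) = 15
net[7] = max(2+15-3, 5+13-3, 9+11-3, …, 12+2-3, 10+0) = 17
One optimal plan: pieces 4 + 3 (1 cut) → 20 − 3 = 17.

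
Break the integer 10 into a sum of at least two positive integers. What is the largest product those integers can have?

36

Fill g[k] for k=2..10: at each k try every first piece i and multiply by the better of (k−i) uncut or g[k−i].
g[2] = 1×max(1,0) = 1×1 = 1
g[3] = max(1×2, 2×1) = 2
g[4] = max(1×3, 2×2, 3×1) = 4
g[5] = max(1×4, 2×3, 3×2, 4×1) = 6
g[6] = max(1×6, 2×4, 3×3, 4×2, 5×1) = 9
g[7] = max(1×9, 2×6, 3×4, 4×3, 5×2, 6×1) = 12
g[8] = max(1×12, 2×9, 3×6, …, 6×2, 7×1) = 18
g[9] = max(1×18, 2×12, 3×9, …, 7×2, 8×1) = 27
g[10] = max(1×27, 2×18, 3×12, …, 8×2, 9×1) = 36
One optimal split: 3 + 3 + 2 + 2; product 3×3×2×2 = 36.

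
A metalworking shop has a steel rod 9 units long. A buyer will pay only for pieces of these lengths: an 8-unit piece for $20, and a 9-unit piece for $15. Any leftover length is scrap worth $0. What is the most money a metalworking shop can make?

20

Let best[k] be the best obtainable value from length k. For each k, try every first piece i and keep the best of price[i] + best[k−i].
best[1] = 0
best[2] = 0
best[3] = 0
best[4] = 0
best[5] = 0
best[6] = 0
best[7] = 0
best[8] = 20
best[9] = max(20+0, 15+0) = 20
One optimal cutting: pieces 8 with 1 unit of scrap → $20.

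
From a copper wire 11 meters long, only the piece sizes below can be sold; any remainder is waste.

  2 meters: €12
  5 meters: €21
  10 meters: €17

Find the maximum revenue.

Build f[k] bottom-up: f[k] = max over allowed piece i of (p[i] + f[k−i]).
f[1] = 0
f[2] = 12
f[3] = 12
f[4] = 24  (first piece 2, then f[2]=12)
f[5] = 24
f[6] = 36  (first piece 2, then f[4]=24)
f[7] = 36
f[8] = 48  (first piece 2, then f[6]=36)
f[9] = 48
f[10] = 60  (first piece 2, then f[8]=48)
f[11] = 60
One optimal cutting: pieces 2 + 2 + 2 + 2 + 2 with 1 meter of scrap → €60.

60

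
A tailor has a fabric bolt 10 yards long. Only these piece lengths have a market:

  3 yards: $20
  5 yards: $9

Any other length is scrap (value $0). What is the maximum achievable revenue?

Build r[k] bottom-up: r[k] = max over allowed piece i of (p[i] + r[k−i]).
r[1] = 0
r[2] = 0
r[3] = 20
r[4] = 20
r[5] = 20
r[6] = 40  (first piece 3, then r[3]=20)
r[7] = 40
r[8] = 40
r[9] = 60  (first piece 3, then r[6]=40)
r[10] = 60
One optimal cutting: pieces 3 + 3 + 3 with 1 yard of scrap → $60.

60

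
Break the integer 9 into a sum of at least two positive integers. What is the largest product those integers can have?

27

Define prod[k] = max over 1≤i<k of i · max(k−i, prod[k−i]); the inner max lets the remainder stay uncut if that's better.
prod[2] = 1·max(1,0) = 1·1 = 1
prod[3] = 1·max(2,1) = 1·2 = 2
prod[4] = 2·max(2,1) = 2·2 = 4
prod[5] = 2·max(3,2) = 2·3 = 6
prod[6] = 3·max(3,2) = 3·3 = 9
prod[7] = 2·max(5,6) = 2·6 = 12
prod[8] = 2·max(6,9) = 2·9 = 18
prod[9] = 3·max(6,9) = 3·9 = 27
One optimal split: 3 + 3 + 3; product 3·3·3 = 27.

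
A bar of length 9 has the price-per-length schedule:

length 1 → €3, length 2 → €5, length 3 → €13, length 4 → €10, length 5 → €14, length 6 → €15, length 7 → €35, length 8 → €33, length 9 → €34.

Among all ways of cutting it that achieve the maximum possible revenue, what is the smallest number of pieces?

Consider every possible first cut. r[k] is the best of p[i]+r[k−i] over all sellable i≤k.
r[1] = 3
r[2] = 6  (first piece 1, then r[1]=3)
r[3] = 13
r[4] = 16  (first piece 1, then r[3]=13)
r[5] = 19  (first piece 1, then r[4]=16)
r[6] = 26  (first piece 3, then r[3]=13)
r[7] = 35
r[8] = 38  (first piece 1, then r[7]=35)
r[9] = 41  (first piece 1, then r[8]=38)
Maximum revenue is €41.
Now minimize piece count subject to staying optimal: for each k, pieces[k] = 1 + min over i with p[i]+r[k−i]=r[k] of pieces[k−i].
pieces[6] = 2
pieces[7] = 1
pieces[8] = 2
pieces[9] = 3

3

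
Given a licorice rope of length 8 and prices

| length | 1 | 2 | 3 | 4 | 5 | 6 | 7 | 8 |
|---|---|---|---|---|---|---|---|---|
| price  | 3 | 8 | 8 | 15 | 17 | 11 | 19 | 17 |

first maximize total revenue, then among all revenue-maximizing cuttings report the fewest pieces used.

Build r[k] bottom-up: r[k] = max over allowed piece i of (p[i] + r[k−i]).
r[1] = 3
r[2] = 8
r[3] = 11  (first piece 1, then r[2]=8)
r[4] = 16  (first piece 2, then r[2]=8)
r[5] = 19  (first piece 1, then r[4]=16)
r[6] = 24  (first piece 2, then r[4]=16)
r[7] = 27  (first piece 1, then r[6]=24)
r[8] = 32  (first piece 2, then r[6]=24)
Maximum revenue is ¢32.
Now minimize piece count subject to staying optimal: for each k, pieces[k] = 1 + min over i with p[i]+r[k−i]=r[k] of pieces[k−i].
pieces[5] = 3
pieces[6] = 3
pieces[7] = 4
pieces[8] = 4

4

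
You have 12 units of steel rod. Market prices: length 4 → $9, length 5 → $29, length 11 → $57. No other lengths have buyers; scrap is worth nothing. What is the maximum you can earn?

Consider every possible first cut. best[k] is the best of p[i]+best[k−i] over all sellable i≤k.
best[1] = 0
best[2] = 0
best[3] = 0
best[4] = 9
best[5] = 29
best[6] = 29
best[7] = 29
best[8] = 29
best[9] = 38  (first piece 4, then best[5]=29)
best[10] = 58  (first piece 5, then best[5]=29)
best[11] = 58
best[12] = 58
One optimal cutting: pieces 5 + 5 with 2 units of scrap → $58.

58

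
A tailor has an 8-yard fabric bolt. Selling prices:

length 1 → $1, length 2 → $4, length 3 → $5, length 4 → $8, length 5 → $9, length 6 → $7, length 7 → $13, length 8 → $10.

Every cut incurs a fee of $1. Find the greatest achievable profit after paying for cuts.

Build r[k] bottom-up: r[k] = max over allowed piece i of (p[i] + r[k−i]) − 1 per cut.
r[1] = 1
r[2] = 4
r[3] = 5
r[4] = 8
r[5] = 9
r[6] = 11  (first piece 2, then r[4]=8)
r[7] = 13
r[8] = 15  (first piece 4, then r[4]=8)
One optimal plan: pieces 4 + 4 (1 cut) → $16 − $1 = $15.

15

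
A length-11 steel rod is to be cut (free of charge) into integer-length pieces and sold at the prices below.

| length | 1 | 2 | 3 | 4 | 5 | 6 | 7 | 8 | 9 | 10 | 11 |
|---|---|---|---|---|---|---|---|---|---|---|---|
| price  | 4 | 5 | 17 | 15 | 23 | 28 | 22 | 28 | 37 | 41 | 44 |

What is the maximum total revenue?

Let r[k] be the best obtainable value from length k. For each k, try every first piece i and keep the best of price[i] + r[k−i].
r[1] = 4
r[2] = max(4+4, 5+0) = 8
r[3] = max(4+8, 5+4, 17+0) = 17
r[4] = max(4+17, 5+8, 17+4, 15+0) = 21
r[5] = max(4+21, 5+17, 17+8, 15+4, 23+0) = 25
r[6] = max(4+25, 5+21, 17+17, 15+8, 23+4, 28+0) = 34
r[7] = max(4+34, 5+25, 17+21, …, 28+4, 22+0) = 38
r[8] = max(4+38, 5+34, 17+25, …, 22+4, 28+0) = 42
r[9] = max(4+42, 5+38, 17+34, …, 28+4, 37+0) = 51
r[10] = max(4+51, 5+42, 17+38, …, 37+4, 41+0) = 55
r[11] = max(4+55, 5+51, 17+42, …, 41+4, 44+0) = 59
One optimal cutting: 3 + 3 + 3 + 1 + 1 → $17 + $17 + $17 + $4 + $4 = $59.

59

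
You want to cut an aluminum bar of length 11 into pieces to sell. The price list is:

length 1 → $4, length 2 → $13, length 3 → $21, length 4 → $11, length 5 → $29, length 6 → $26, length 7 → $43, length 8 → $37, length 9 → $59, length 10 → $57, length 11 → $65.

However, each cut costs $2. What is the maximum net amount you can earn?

70

Consider every possible first cut. r[k] is the best of p[i]+r[k−i] over all sellable i≤k, charging 2 whenever i<k.
r[1] = 4
r[2] = max(4+4-2, 13+0) = 13
r[3] = max(4+13-2, 13+4-2, 21+0) = 21
r[4] = max(4+21-2, 13+13-2, 21+4-2, 11+0) = 24
r[5] = max(4+24-2, 13+21-2, 21+13-2, 11+4-2, 29+0) = 32
r[6] = max(4+32-2, 13+24-2, 21+21-2, 11+13-2, 29+4-2, 26+0) = 40
r[7] = max(4+40-2, 13+32-2, 21+24-2, …, 26+4-2, 43+0) = 43
r[8] = max(4+43-2, 13+40-2, 21+32-2, …, 43+4-2, 37+0) = 51
r[9] = max(4+51-2, 13+43-2, 21+40-2, …, 37+4-2, 59+0) = 59
r[10] = max(4+59-2, 13+51-2, 21+43-2, …, 59+4-2, 57+0) = 62
r[11] = max(4+62-2, 13+59-2, 21+51-2, …, 57+4-2, 65+0) = 70
One optimal plan: pieces 3 + 3 + 3 + 2 (3 cuts) → $76 − $6 = $70.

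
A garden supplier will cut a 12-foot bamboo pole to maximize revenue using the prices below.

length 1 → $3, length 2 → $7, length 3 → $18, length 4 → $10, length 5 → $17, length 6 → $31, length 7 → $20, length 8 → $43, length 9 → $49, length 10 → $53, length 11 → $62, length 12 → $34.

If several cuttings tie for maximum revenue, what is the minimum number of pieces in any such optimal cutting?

Let r[k] be the best obtainable value from length k. For each k, try every first piece i and keep the best of price[i] + r[k−i].
r[1] = 3
r[2] = 7
r[3] = 18
r[4] = 21  (first piece 1, then r[3]=18)
r[5] = 25  (first piece 2, then r[3]=18)
r[6] = 36  (first piece 3, then r[3]=18)
r[7] = 39  (first piece 1, then r[6]=36)
r[8] = 43  (first piece 2, then r[6]=36)
r[9] = 54  (first piece 3, then r[6]=36)
r[10] = 57  (first piece 1, then r[9]=54)
r[11] = 62
r[12] = 72  (first piece 3, then r[9]=54)
Maximum revenue is $72.
Now minimize piece count subject to staying optimal: for each k, pieces[k] = 1 + min over i with p[i]+r[k−i]=r[k] of pieces[k−i].
pieces[9] = 3
pieces[10] = 4
pieces[11] = 1
pieces[12] = 4

4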